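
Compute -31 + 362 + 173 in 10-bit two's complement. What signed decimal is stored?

504

-31 + 362 = 331 (0101001011)
331 + 173 = 504 (0111111000)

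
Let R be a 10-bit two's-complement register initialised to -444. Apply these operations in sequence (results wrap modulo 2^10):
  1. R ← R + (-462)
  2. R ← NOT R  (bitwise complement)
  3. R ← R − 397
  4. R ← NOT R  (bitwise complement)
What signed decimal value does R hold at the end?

Start: R = -444 = 1001000100.
R = -444 + (-462) = -906; wraps to 118 = 0001110110
R = NOT 0001110110 = 1110001001 = -119
R = -119 − 397 = -516; wraps to 508 = 0111111100
R = NOT 0111111100 = 1000000011 = -509

-509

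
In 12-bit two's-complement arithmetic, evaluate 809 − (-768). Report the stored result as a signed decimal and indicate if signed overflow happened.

809 → 001100101001
-768 → 110100000000
Subtract via negate-and-add: invert 110100000000 + 1 = 001100000000 (i.e. 768).
  001100101001
+ 001100000000
= 011000101001
Result 011000101001: MSB = 0 → value 1577.
Both addends (after negating the subtrahend) are non-negative and so is the stored result: no signed overflow.

1577; no overflow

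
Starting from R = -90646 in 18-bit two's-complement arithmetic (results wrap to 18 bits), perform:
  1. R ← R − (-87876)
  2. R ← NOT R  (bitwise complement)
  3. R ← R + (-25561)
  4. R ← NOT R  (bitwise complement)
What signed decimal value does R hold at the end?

Start: R = -90646 = 101001110111101010.
R = -90646 − (-87876) = -2770 = 111111010100101110
R = NOT 111111010100101110 = 000000101011010001 = 2769
R = 2769 + (-25561) = -22792 = 111010011011111000
R = NOT 111010011011111000 = 000101100100000111 = 22791

22791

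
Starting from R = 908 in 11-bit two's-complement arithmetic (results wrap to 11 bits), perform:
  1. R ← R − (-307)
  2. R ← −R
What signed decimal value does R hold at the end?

833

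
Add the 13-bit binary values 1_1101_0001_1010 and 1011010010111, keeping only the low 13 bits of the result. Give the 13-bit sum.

  1110100011010
+ 1011010010111
= 1001110110001  (discard carry-out 1)

1001110110001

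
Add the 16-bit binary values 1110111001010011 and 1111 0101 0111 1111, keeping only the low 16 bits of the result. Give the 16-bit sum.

1110001111010010

  1110111001010011
+ 1111010101111111
= 1110001111010010  (discard carry-out 1)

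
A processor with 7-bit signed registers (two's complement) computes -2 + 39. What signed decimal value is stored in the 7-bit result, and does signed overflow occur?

37; no overflow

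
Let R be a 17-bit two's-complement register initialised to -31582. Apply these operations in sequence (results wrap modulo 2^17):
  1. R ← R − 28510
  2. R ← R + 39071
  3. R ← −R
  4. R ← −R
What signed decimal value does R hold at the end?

Start: R = -31582 = 11000010010100010.
R = -31582 − 28510 = -60092 = 10001010101000100
R = -60092 + 39071 = -21021 = 11010110111100011
R = −(-21021) = 21021 = 00101001000011101
R = −(21021) = -21021 = 11010110111100011

-21021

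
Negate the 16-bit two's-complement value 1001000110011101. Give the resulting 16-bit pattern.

0110111001100011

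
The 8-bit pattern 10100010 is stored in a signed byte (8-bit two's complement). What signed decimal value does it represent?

MSB is 1, so the value is negative.
Unsigned reading: 162. Subtract 2^8 = 256: 162 − 256 = -94.

-94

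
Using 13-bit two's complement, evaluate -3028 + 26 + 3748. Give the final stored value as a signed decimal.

746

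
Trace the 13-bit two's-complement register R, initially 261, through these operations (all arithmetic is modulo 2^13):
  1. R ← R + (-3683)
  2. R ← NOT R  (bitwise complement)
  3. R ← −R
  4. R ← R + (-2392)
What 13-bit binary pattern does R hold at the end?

0100101001011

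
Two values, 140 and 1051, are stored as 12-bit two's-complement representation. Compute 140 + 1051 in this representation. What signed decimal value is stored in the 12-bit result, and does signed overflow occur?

1191; no overflow

140 → 000010001100
1051 → 010000011011
  000010001100
+ 010000011011
= 010010100111
Result 010010100111: MSB = 0 → value 1191.
Both addends are non-negative and so is the stored result: no signed overflow.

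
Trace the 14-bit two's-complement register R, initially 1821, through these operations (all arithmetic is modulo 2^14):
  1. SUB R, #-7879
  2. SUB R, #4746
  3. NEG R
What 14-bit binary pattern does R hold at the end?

Start: R = 1821 = 00011100011101.
R = 1821 − (-7879) = 9700; wraps to -6684 = 10010111100100
R = -6684 − 4746 = -11430; wraps to 4954 = 01001101011010
R = −(4954) = -4954 = 10110010100110

10110010100110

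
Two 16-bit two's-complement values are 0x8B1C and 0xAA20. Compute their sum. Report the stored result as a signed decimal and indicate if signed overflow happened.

13628; overflow

0x8B1C = 1000101100011100 = -29924 (signed)
0xAA20 = 1010101000100000 = -21984 (signed)
  1000101100011100
+ 1010101000100000
= 0011010100111100  (discard carry-out 1)
Result 0011010100111100: MSB = 0 → value 13628.
Both addends are negative but the stored result is non-negative: signed overflow. The true value -29924 + (-21984) = -51908 lies outside [-32768, 32767].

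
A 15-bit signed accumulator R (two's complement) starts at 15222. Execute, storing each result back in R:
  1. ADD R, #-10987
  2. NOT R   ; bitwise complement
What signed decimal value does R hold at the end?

Start: R = 15222 = 011101101110110.
R = 15222 + (-10987) = 4235 = 001000010001011
R = NOT 001000010001011 = 110111101110100 = -4236

-4236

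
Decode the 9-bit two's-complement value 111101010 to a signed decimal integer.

-22

MSB is 1, so the value is negative.
Invert: 000010101. Add 1: 000010110 = 22. So the value is −22.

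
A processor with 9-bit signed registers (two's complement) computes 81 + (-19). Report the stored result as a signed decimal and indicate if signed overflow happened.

62; no overflow

81 → 001010001
-19 → 111101101
  001010001
+ 111101101
= 000111110  (discard carry-out 1)
Result 000111110: MSB = 0 → value 62.
Addends have opposite signs, so signed overflow cannot occur.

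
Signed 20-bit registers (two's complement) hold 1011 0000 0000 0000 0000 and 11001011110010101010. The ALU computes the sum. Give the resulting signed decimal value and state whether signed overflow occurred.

507050; overflow

1011 0000 0000 0000 0000 → 10110000000000000000 = -327680 (signed)
11001011110010101010 = -213846 (signed)
  10110000000000000000
+ 11001011110010101010
= 01111011110010101010  (discard carry-out 1)
Result 01111011110010101010: MSB = 0 → value 507050.
Both addends are negative but the stored result is non-negative: signed overflow. The true value -327680 + (-213846) = -541526 lies outside [-524288, 524287].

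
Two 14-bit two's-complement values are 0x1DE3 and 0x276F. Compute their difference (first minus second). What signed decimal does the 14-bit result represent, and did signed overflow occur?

-2444; overflow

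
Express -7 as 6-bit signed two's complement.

111001

|-7| = 7 = 000111 in 6 bits.
Invert the bits: 111000. Add 1: 111001.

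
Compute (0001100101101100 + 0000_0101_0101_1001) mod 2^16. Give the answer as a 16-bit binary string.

  0001100101101100
+ 0000010101011001
= 0001111011000101

0001111011000101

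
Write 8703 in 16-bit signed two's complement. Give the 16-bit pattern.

0010000111111111

8703 is non-negative, so write it directly in 16 bits: 0010000111111111.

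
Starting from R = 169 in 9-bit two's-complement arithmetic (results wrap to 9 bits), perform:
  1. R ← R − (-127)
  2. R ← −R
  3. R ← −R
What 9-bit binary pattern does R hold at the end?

100101000

Start: R = 169 = 010101001.
R = 169 − (-127) = 296; wraps to -216 = 100101000
R = −(-216) = 216 = 011011000
R = −(216) = -216 = 100101000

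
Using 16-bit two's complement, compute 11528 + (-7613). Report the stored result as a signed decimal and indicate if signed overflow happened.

3915; no overflow

11528 → 0010110100001000
-7613 → 1110001001000011
  0010110100001000
+ 1110001001000011
= 0000111101001011  (discard carry-out 1)
Result 0000111101001011: MSB = 0 → value 3915.
Addends have opposite signs, so signed overflow cannot occur.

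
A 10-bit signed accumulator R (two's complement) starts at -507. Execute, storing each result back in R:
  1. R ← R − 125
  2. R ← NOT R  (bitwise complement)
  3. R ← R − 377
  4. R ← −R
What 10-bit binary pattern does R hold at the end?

1100000010

Start: R = -507 = 1000000101.
R = -507 − 125 = -632; wraps to 392 = 0110001000
R = NOT 0110001000 = 1001110111 = -393
R = -393 − 377 = -770; wraps to 254 = 0011111110
R = −(254) = -254 = 1100000010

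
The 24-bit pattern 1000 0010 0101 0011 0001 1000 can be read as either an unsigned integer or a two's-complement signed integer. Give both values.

unsigned = 8540952, signed = -8236264

Unsigned: 100000100101001100011000 = 8540952.
Signed: MSB=1 → 8540952 − 16777216 = -8236264.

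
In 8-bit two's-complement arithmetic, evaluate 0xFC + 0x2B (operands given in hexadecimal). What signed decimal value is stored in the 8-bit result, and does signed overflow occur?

39; no overflow

0xFC = 11111100 = -4 (signed)
0x2B = 00101011 = 43 (signed)
  11111100
+ 00101011
= 00100111  (discard carry-out 1)
Result 00100111: MSB = 0 → value 39.
Addends have opposite signs, so signed overflow cannot occur.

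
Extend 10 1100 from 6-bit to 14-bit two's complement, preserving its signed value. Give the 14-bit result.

11111111101100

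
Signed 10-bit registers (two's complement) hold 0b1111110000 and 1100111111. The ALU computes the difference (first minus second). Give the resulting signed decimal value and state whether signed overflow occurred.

0b1111110000 → 1111110000 = -16 (signed)
1100111111 = -193 (signed)
Subtract via negate-and-add: invert 1100111111 + 1 = 0011000001 (i.e. 193).
  1111110000
+ 0011000001
= 0010110001  (discard carry-out 1)
Result 0010110001: MSB = 0 → value 177.
Addends (after negating the subtrahend) have opposite signs, so signed overflow cannot occur.

177; no overflow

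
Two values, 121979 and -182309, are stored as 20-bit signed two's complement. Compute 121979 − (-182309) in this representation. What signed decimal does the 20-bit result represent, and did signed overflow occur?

121979 → 00011101110001111011
-182309 → 11010011011111011011
Subtract via negate-and-add: invert 11010011011111011011 + 1 = 00101100100000100101 (i.e. 182309).
  00011101110001111011
+ 00101100100000100101
= 01001010010010100000
Result 01001010010010100000: MSB = 0 → value 304288.
Both addends (after negating the subtrahend) are non-negative and so is the stored result: no signed overflow.

304288; no overflow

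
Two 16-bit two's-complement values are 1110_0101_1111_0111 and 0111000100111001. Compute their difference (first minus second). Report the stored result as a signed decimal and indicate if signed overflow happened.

1110_0101_1111_0111 → 1110010111110111 = -6665 (signed)
0111000100111001 = 28985 (signed)
Subtract via negate-and-add: invert 0111000100111001 + 1 = 1000111011000111 (i.e. -28985).
  1110010111110111
+ 1000111011000111
= 0111010010111110  (discard carry-out 1)
Result 0111010010111110: MSB = 0 → value 29886.
Both addends (after negating the subtrahend) are negative but the stored result is non-negative: signed overflow. The true value -6665 − 28985 = -35650 lies outside [-32768, 32767].

29886; overflow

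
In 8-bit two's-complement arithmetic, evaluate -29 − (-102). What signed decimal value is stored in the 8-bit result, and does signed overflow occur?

73; no overflow

-29 → 11100011
-102 → 10011010
Subtract via negate-and-add: invert 10011010 + 1 = 01100110 (i.e. 102).
  11100011
+ 01100110
= 01001001  (discard carry-out 1)
Result 01001001: MSB = 0 → value 73.
Addends (after negating the subtrahend) have opposite signs, so signed overflow cannot occur.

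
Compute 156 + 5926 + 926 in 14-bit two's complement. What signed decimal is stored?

156 + 5926 = 6082 (01011111000010)
6082 + 926 = 7008 (01101101100000)

7008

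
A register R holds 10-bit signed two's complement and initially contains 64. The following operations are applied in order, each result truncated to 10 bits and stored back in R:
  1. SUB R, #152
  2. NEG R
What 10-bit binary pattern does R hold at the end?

Start: R = 64 = 0001000000.
R = 64 − 152 = -88 = 1110101000
R = −(-88) = 88 = 0001011000

0001011000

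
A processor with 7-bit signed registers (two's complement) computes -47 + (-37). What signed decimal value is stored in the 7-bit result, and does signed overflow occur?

44; overflow

-47 → 1010001
-37 → 1011011
  1010001
+ 1011011
= 0101100  (discard carry-out 1)
Result 0101100: MSB = 0 → value 44.
Both addends are negative but the stored result is non-negative: signed overflow. The true value -47 + (-37) = -84 lies outside [-64, 63].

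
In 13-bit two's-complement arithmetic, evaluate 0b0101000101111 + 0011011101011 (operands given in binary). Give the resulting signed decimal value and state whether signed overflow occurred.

-3814; overflow

0b0101000101111 → 0101000101111 = 2607 (signed)
0011011101011 = 1771 (signed)
  0101000101111
+ 0011011101011
= 1000100011010
Result 1000100011010: MSB = 1 → 4378 − 8192 = -3814.
Both addends are non-negative but the stored result is negative: signed overflow. The true value 2607 + 1771 = 4378 lies outside [-4096, 4095].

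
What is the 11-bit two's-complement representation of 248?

248 is non-negative, so write it directly in 11 bits: 00011111000.

00011111000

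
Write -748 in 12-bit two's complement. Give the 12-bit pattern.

|-748| = 748 = 001011101100 in 12 bits.
Invert the bits: 110100010011. Add 1: 110100010100.
Check: 110100010100 reads as 3348 − 4096 = -748.

110100010100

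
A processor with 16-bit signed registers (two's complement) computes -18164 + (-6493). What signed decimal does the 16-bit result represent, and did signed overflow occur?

-18164 → 1011100100001100
-6493 → 1110011010100011
  1011100100001100
+ 1110011010100011
= 1001111110101111  (discard carry-out 1)
Result 1001111110101111: MSB = 1 → 40879 − 65536 = -24657.
Both addends are negative and so is the stored result: no signed overflow.

-24657; no overflow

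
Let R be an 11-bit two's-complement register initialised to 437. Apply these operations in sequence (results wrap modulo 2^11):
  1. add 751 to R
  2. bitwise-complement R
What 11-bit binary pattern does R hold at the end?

01101011011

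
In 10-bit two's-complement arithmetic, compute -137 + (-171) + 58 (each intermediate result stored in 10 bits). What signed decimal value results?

-250

-137 + (-171) = -308 (1011001100)
-308 + 58 = -250 (1100000110)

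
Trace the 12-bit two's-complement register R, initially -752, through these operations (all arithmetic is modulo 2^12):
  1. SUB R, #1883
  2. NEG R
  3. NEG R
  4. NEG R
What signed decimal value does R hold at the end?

Start: R = -752 = 110100010000.
R = -752 − 1883 = -2635; wraps to 1461 = 010110110101
R = −(1461) = -1461 = 101001001011
R = −(-1461) = 1461 = 010110110101
R = −(1461) = -1461 = 101001001011

-1461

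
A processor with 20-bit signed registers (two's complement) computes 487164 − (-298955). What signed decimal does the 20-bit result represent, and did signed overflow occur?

487164 → 01110110111011111100
-298955 → 10110111000000110101
Subtract via negate-and-add: invert 10110111000000110101 + 1 = 01001000111111001011 (i.e. 298955).
  01110110111011111100
+ 01001000111111001011
= 10111111111011000111
Result 10111111111011000111: MSB = 1 → 786119 − 1048576 = -262457.
Both addends (after negating the subtrahend) are non-negative but the stored result is negative: signed overflow. The true value 487164 − (-298955) = 786119 lies outside [-524288, 524287].

-262457; overflow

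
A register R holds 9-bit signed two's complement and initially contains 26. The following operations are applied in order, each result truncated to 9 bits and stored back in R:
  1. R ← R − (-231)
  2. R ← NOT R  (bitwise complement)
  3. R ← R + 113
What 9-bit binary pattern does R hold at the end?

Start: R = 26 = 000011010.
R = 26 − (-231) = 257; wraps to -255 = 100000001
R = NOT 100000001 = 011111110 = 254
R = 254 + 113 = 367; wraps to -145 = 101101111

101101111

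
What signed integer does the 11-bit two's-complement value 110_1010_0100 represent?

MSB is 1, so the value is negative.
Unsigned reading: 1700. Subtract 2^11 = 2048: 1700 − 2048 = -348.

-348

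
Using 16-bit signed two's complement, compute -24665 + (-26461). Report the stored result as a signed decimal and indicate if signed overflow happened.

14410; overflow

-24665 → 1001111110100111
-26461 → 1001100010100011
  1001111110100111
+ 1001100010100011
= 0011100001001010  (discard carry-out 1)
Result 0011100001001010: MSB = 0 → value 14410.
Both addends are negative but the stored result is non-negative: signed overflow. The true value -24665 + (-26461) = -51126 lies outside [-32768, 32767].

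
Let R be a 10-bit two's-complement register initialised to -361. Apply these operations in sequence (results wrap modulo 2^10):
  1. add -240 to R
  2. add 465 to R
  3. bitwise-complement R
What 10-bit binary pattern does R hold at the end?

Start: R = -361 = 1010010111.
R = -361 + (-240) = -601; wraps to 423 = 0110100111
R = 423 + 465 = 888; wraps to -136 = 1101111000
R = NOT 1101111000 = 0010000111 = 135

0010000111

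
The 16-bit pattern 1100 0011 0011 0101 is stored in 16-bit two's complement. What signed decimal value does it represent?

-15563

MSB is 1, so the value is negative.
Unsigned reading: 49973. Subtract 2^16 = 65536: 49973 − 65536 = -15563.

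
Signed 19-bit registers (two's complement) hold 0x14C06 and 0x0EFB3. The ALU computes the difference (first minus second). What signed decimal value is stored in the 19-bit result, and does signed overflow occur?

0x14C06 = 0010100110000000110 = 84998 (signed)
0x0EFB3 = 0001110111110110011 = 61363 (signed)
Subtract via negate-and-add: invert 0001110111110110011 + 1 = 1110001000001001101 (i.e. -61363).
  0010100110000000110
+ 1110001000001001101
= 0000101110001010011  (discard carry-out 1)
Result 0000101110001010011: MSB = 0 → value 23635.
Addends (after negating the subtrahend) have opposite signs, so signed overflow cannot occur.

23635; no overflow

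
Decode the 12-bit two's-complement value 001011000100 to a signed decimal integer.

708

MSB is 0, so the value is non-negative: 001011000100 = 708.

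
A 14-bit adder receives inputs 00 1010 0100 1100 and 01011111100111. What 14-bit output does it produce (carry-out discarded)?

10001000110011

  00101001001100
+ 01011111100111
= 10001000110011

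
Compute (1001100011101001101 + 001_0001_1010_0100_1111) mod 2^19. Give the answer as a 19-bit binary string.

  1001100011101001101
+ 0010001101001001111
= 1011110000110011100

1011110000110011100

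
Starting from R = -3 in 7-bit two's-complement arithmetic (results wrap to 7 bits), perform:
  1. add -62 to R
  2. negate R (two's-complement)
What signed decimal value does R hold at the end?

-63

Start: R = -3 = 1111101.
R = -3 + (-62) = -65; wraps to 63 = 0111111
R = −(63) = -63 = 1000001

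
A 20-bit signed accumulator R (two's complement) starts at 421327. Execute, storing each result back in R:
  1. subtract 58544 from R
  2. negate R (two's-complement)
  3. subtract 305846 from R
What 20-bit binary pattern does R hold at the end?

Start: R = 421327 = 01100110110111001111.
R = 421327 − 58544 = 362783 = 01011000100100011111
R = −(362783) = -362783 = 10100111011011100001
R = -362783 − 305846 = -668629; wraps to 379947 = 01011100110000101011

01011100110000101011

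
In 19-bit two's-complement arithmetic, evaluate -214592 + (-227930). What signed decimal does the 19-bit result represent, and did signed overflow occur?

81766; overflow

-214592 → 1001011100111000000
-227930 → 1001000010110100110
  1001011100111000000
+ 1001000010110100110
= 0010011111101100110  (discard carry-out 1)
Result 0010011111101100110: MSB = 0 → value 81766.
Both addends are negative but the stored result is non-negative: signed overflow. The true value -214592 + (-227930) = -442522 lies outside [-262144, 262143].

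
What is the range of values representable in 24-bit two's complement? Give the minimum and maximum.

min = -8388608, max = 8388607

Minimum: −2^23 = -8388608.
Maximum: 2^23 − 1 = 8388607.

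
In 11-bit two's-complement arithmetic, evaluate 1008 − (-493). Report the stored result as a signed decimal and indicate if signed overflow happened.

-547; overflow

1008 → 01111110000
-493 → 11000010011
Subtract via negate-and-add: invert 11000010011 + 1 = 00111101101 (i.e. 493).
  01111110000
+ 00111101101
= 10111011101
Result 10111011101: MSB = 1 → 1501 − 2048 = -547.
Both addends (after negating the subtrahend) are non-negative but the stored result is negative: signed overflow. The true value 1008 − (-493) = 1501 lies outside [-1024, 1023].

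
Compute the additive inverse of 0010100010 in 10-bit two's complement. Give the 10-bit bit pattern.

1101011110

Invert: 1101011101. Add 1: 1101011110.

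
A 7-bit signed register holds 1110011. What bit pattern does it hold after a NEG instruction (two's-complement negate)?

Invert: 0001100. Add 1: 0001101.
Check: 1110011 = -13, 0001101 = 13.

0001101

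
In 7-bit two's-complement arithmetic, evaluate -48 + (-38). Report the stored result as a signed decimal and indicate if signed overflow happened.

42; overflow

-48 → 1010000
-38 → 1011010
  1010000
+ 1011010
= 0101010  (discard carry-out 1)
Result 0101010: MSB = 0 → value 42.
Both addends are negative but the stored result is non-negative: signed overflow. The true value -48 + (-38) = -86 lies outside [-64, 63].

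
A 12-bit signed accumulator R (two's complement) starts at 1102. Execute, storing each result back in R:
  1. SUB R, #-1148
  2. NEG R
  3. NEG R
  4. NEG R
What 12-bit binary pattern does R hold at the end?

Start: R = 1102 = 010001001110.
R = 1102 − (-1148) = 2250; wraps to -1846 = 100011001010
R = −(-1846) = 1846 = 011100110110
R = −(1846) = -1846 = 100011001010
R = −(-1846) = 1846 = 011100110110

011100110110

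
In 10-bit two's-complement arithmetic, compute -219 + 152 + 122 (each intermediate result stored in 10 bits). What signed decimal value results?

-219 + 152 = -67 (1110111101)
-67 + 122 = 55 (0000110111)

55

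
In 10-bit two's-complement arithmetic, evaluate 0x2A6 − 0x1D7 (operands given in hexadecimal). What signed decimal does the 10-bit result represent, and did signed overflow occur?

207; overflow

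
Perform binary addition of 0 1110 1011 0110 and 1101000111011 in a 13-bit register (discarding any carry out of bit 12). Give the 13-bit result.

0100011110001

  0111010110110
+ 1101000111011
= 0100011110001  (discard carry-out 1)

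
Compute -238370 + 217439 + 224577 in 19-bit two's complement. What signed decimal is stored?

203646

-238370 + 217439 = -20931 (1111010111000111101)
-20931 + 224577 = 203646 (0110001101101111110)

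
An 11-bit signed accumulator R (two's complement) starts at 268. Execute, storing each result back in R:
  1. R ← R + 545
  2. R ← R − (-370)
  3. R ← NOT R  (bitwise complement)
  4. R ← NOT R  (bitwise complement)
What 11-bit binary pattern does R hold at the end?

10010011111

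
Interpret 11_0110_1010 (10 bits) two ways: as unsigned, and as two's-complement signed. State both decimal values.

unsigned = 874, signed = -150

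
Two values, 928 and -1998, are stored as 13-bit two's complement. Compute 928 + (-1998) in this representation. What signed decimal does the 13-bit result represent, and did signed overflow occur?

928 → 0001110100000
-1998 → 1100000110010
  0001110100000
+ 1100000110010
= 1101111010010
Result 1101111010010: MSB = 1 → 7122 − 8192 = -1070.
Addends have opposite signs, so signed overflow cannot occur.

-1070; no overflow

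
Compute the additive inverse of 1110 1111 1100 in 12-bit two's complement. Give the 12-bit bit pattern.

000100000100

Invert: 000100000011. Add 1: 000100000100.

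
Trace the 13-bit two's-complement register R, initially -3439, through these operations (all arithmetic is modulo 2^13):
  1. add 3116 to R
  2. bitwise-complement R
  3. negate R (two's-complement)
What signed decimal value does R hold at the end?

-322

Start: R = -3439 = 1001010010001.
R = -3439 + 3116 = -323 = 1111010111101
R = NOT 1111010111101 = 0000101000010 = 322
R = −(322) = -322 = 1111010111110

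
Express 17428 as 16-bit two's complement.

0100010000010100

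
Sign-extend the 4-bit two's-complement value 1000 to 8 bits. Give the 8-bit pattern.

MSB of 1000 is 1; replicate it into the new high bits.
1111|1000 → 11111000 (still -8).

11111000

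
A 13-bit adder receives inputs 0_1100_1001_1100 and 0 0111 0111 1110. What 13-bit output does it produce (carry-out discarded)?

  0110010011100
+ 0011101111110
= 1010000011010

1010000011010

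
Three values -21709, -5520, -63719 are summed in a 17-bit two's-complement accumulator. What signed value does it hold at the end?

-21709 + (-5520) = -27229 (11001010110100011)
-27229 + (-63719) = -90948 → wraps to 40124 (01001110010111100)

40124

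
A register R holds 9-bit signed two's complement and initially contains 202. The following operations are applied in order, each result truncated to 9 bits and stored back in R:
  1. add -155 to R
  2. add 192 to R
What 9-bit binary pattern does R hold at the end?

Start: R = 202 = 011001010.
R = 202 + (-155) = 47 = 000101111
R = 47 + 192 = 239 = 011101111

011101111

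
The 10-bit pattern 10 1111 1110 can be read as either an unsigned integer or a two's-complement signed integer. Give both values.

Unsigned: 1011111110 = 766.
Signed: MSB=1 → 766 − 1024 = -258.

unsigned = 766, signed = -258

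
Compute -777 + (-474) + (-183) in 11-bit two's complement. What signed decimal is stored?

614

-777 + (-474) = -1251 → wraps to 797 (01100011101)
797 + (-183) = 614 (01001100110)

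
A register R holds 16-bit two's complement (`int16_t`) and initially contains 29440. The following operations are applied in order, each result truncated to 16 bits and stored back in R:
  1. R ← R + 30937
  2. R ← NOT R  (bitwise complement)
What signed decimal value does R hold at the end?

Start: R = 29440 = 0111001100000000.
R = 29440 + 30937 = 60377; wraps to -5159 = 1110101111011001
R = NOT 1110101111011001 = 0001010000100110 = 5158

5158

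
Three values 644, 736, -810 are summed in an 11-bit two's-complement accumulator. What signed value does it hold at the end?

644 + 736 = 1380 → wraps to -668 (10101100100)
-668 + (-810) = -1478 → wraps to 570 (01000111010)

570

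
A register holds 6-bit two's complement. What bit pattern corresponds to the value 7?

7 is non-negative, so write it directly in 6 bits: 000111.

000111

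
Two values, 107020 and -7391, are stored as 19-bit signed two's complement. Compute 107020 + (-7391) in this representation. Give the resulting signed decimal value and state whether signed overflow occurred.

99629; no overflow

107020 → 0011010001000001100
-7391 → 1111110001100100001
  0011010001000001100
+ 1111110001100100001
= 0011000010100101101  (discard carry-out 1)
Result 0011000010100101101: MSB = 0 → value 99629.
Addends have opposite signs, so signed overflow cannot occur.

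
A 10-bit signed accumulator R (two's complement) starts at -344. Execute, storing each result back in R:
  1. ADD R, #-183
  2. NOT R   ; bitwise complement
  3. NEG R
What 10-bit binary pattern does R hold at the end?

0111110010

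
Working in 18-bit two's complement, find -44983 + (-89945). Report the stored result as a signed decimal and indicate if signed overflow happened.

127216; overflow

-44983 → 110101000001001001
-89945 → 101010000010100111
  110101000001001001
+ 101010000010100111
= 011111000011110000  (discard carry-out 1)
Result 011111000011110000: MSB = 0 → value 127216.
Both addends are negative but the stored result is non-negative: signed overflow. The true value -44983 + (-89945) = -134928 lies outside [-131072, 131071].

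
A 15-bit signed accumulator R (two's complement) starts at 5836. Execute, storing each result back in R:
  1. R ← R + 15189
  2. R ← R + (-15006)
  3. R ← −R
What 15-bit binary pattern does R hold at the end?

110100001111101

Start: R = 5836 = 001011011001100.
R = 5836 + 15189 = 21025; wraps to -11743 = 101001000100001
R = -11743 + (-15006) = -26749; wraps to 6019 = 001011110000011
R = −(6019) = -6019 = 110100001111101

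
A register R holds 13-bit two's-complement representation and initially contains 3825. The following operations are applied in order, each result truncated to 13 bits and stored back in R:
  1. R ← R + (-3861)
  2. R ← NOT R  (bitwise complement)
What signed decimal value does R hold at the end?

Start: R = 3825 = 0111011110001.
R = 3825 + (-3861) = -36 = 1111111011100
R = NOT 1111111011100 = 0000000100011 = 35

35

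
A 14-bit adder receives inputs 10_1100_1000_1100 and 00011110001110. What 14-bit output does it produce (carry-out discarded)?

  10110010001100
+ 00011110001110
= 11010000011010

11010000011010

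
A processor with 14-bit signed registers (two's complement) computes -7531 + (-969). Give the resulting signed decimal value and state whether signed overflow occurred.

-7531 → 10001010010101
-969 → 11110000110111
  10001010010101
+ 11110000110111
= 01111011001100  (discard carry-out 1)
Result 01111011001100: MSB = 0 → value 7884.
Both addends are negative but the stored result is non-negative: signed overflow. The true value -7531 + (-969) = -8500 lies outside [-8192, 8191].

7884; overflow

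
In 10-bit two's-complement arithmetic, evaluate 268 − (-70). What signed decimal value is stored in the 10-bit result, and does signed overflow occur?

338; no overflow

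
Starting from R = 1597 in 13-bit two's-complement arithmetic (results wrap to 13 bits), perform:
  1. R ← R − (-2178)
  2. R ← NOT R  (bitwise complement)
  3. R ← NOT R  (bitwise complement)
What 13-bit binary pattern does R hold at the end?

0111010111111

Start: R = 1597 = 0011000111101.
R = 1597 − (-2178) = 3775 = 0111010111111
R = NOT 0111010111111 = 1000101000000 = -3776
R = NOT 1000101000000 = 0111010111111 = 3775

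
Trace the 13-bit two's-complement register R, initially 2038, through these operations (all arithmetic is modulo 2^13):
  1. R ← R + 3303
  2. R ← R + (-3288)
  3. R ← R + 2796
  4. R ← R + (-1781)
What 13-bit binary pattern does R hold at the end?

0101111111100

Start: R = 2038 = 0011111110110.
R = 2038 + 3303 = 5341; wraps to -2851 = 1010011011101
R = -2851 + (-3288) = -6139; wraps to 2053 = 0100000000101
R = 2053 + 2796 = 4849; wraps to -3343 = 1001011110001
R = -3343 + (-1781) = -5124; wraps to 3068 = 0101111111100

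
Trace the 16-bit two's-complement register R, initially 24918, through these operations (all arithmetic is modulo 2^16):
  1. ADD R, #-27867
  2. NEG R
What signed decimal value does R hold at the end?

2949

Start: R = 24918 = 0110000101010110.
R = 24918 + (-27867) = -2949 = 1111010001111011
R = −(-2949) = 2949 = 0000101110000101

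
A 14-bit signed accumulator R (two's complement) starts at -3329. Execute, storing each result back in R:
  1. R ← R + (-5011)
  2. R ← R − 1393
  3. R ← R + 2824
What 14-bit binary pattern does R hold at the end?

Start: R = -3329 = 11001011111111.
R = -3329 + (-5011) = -8340; wraps to 8044 = 01111101101100
R = 8044 − 1393 = 6651 = 01100111111011
R = 6651 + 2824 = 9475; wraps to -6909 = 10010100000011

10010100000011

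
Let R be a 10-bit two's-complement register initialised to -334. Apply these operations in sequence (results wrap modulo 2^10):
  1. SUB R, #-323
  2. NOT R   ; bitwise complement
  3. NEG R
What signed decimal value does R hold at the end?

Start: R = -334 = 1010110010.
R = -334 − (-323) = -11 = 1111110101
R = NOT 1111110101 = 0000001010 = 10
R = −(10) = -10 = 1111110110

-10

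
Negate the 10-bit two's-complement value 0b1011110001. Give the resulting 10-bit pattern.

Invert: 0100001110. Add 1: 0100001111.
Check: 1011110001 = -271, 0100001111 = 271.

0100001111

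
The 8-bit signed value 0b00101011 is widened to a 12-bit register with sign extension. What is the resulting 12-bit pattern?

MSB of 00101011 is 0; replicate it into the new high bits.
0000|00101011 → 000000101011 (still 43).

000000101011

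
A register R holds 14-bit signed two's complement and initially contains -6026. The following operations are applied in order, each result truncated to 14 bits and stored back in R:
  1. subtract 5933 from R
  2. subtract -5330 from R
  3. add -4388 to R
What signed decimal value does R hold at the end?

Start: R = -6026 = 10100001110110.
R = -6026 − 5933 = -11959; wraps to 4425 = 01000101001001
R = 4425 − (-5330) = 9755; wraps to -6629 = 10011000011011
R = -6629 + (-4388) = -11017; wraps to 5367 = 01010011110111

5367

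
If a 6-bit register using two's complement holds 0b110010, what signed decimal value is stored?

MSB is 1, so the value is negative.
Invert: 001101. Add 1: 001110 = 14. So the value is −14.

-14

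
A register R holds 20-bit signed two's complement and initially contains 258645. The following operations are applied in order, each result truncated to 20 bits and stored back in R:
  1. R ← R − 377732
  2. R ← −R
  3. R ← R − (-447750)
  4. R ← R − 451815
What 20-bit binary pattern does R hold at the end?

00011100000101001110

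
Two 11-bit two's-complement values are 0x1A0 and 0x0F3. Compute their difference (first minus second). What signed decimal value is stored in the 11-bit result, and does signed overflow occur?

0x1A0 = 00110100000 = 416 (signed)
0x0F3 = 00011110011 = 243 (signed)
Subtract via negate-and-add: invert 00011110011 + 1 = 11100001101 (i.e. -243).
  00110100000
+ 11100001101
= 00010101101  (discard carry-out 1)
Result 00010101101: MSB = 0 → value 173.
Addends (after negating the subtrahend) have opposite signs, so signed overflow cannot occur.

173; no overflow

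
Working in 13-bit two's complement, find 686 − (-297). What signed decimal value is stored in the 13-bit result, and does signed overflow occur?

686 → 0001010101110
-297 → 1111011010111
Subtract via negate-and-add: invert 1111011010111 + 1 = 0000100101001 (i.e. 297).
  0001010101110
+ 0000100101001
= 0001111010111
Result 0001111010111: MSB = 0 → value 983.
Both addends (after negating the subtrahend) are non-negative and so is the stored result: no signed overflow.

983; no overflow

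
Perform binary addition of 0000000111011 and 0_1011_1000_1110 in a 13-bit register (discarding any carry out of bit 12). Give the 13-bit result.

0101111001001

  0000000111011
+ 0101110001110
= 0101111001001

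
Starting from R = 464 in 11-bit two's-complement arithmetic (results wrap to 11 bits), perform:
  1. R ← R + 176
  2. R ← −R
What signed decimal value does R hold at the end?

-640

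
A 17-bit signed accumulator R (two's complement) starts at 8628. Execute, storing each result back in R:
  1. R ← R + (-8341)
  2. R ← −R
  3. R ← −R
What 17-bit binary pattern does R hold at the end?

Start: R = 8628 = 00010000110110100.
R = 8628 + (-8341) = 287 = 00000000100011111
R = −(287) = -287 = 11111111011100001
R = −(-287) = 287 = 00000000100011111

00000000100011111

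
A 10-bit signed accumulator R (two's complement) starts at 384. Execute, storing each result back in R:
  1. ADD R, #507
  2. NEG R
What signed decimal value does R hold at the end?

Start: R = 384 = 0110000000.
R = 384 + 507 = 891; wraps to -133 = 1101111011
R = −(-133) = 133 = 0010000101

133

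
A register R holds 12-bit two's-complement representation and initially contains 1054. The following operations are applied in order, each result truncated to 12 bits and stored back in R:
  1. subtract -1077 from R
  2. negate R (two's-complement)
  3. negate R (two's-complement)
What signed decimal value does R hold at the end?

Start: R = 1054 = 010000011110.
R = 1054 − (-1077) = 2131; wraps to -1965 = 100001010011
R = −(-1965) = 1965 = 011110101101
R = −(1965) = -1965 = 100001010011

-1965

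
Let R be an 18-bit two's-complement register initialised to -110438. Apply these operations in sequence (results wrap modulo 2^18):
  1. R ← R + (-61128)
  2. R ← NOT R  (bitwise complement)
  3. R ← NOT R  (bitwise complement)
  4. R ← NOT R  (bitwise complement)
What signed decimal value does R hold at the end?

-90579

Start: R = -110438 = 100101000010011010.
R = -110438 + (-61128) = -171566; wraps to 90578 = 010110000111010010
R = NOT 010110000111010010 = 101001111000101101 = -90579
R = NOT 101001111000101101 = 010110000111010010 = 90578
R = NOT 010110000111010010 = 101001111000101101 = -90579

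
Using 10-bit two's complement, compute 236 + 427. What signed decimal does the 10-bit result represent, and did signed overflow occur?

236 → 0011101100
427 → 0110101011
  0011101100
+ 0110101011
= 1010010111
Result 1010010111: MSB = 1 → 663 − 1024 = -361.
Both addends are non-negative but the stored result is negative: signed overflow. The true value 236 + 427 = 663 lies outside [-512, 511].

-361; overflow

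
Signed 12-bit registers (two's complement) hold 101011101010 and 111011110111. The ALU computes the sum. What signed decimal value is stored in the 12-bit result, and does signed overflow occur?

-1567; no overflow

101011101010 = -1302 (signed)
111011110111 = -265 (signed)
  101011101010
+ 111011110111
= 100111100001  (discard carry-out 1)
Result 100111100001: MSB = 1 → 2529 − 4096 = -1567.
Both addends are negative and so is the stored result: no signed overflow.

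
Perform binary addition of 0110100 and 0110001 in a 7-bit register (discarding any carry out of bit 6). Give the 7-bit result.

  0110100
+ 0110001
= 1100101

1100101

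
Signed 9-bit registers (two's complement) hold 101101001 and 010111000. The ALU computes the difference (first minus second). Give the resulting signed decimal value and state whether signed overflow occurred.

177; overflow

101101001 = -151 (signed)
010111000 = 184 (signed)
Subtract via negate-and-add: invert 010111000 + 1 = 101001000 (i.e. -184).
  101101001
+ 101001000
= 010110001  (discard carry-out 1)
Result 010110001: MSB = 0 → value 177.
Both addends (after negating the subtrahend) are negative but the stored result is non-negative: signed overflow. The true value -151 − 184 = -335 lies outside [-256, 255].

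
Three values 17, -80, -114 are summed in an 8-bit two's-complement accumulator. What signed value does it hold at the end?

79

17 + (-80) = -63 (11000001)
-63 + (-114) = -177 → wraps to 79 (01001111)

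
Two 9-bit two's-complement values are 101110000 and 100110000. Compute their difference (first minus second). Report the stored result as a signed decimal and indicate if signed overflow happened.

64; no overflow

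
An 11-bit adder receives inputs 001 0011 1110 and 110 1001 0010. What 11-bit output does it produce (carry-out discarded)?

  00100111110
+ 11010010010
= 11111010000

11111010000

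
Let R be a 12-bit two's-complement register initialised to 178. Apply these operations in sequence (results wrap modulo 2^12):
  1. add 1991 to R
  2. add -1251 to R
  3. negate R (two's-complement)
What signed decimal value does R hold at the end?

Start: R = 178 = 000010110010.
R = 178 + 1991 = 2169; wraps to -1927 = 100001111001
R = -1927 + (-1251) = -3178; wraps to 918 = 001110010110
R = −(918) = -918 = 110001101010

-918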